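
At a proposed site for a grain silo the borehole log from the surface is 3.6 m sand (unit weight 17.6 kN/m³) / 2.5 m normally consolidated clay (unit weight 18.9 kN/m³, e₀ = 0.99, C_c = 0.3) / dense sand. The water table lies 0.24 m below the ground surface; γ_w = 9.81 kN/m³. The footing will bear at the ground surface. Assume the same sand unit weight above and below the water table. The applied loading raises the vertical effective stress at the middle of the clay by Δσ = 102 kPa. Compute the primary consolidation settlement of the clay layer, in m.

Mid-depth of clay below the ground surface: z = 3.6 + 2.5/2 = 4.85 m.
Total vertical stress at mid-clay: σ_v = 17.6×3.6 + 18.9×1.25 = 86.985 kPa.
Pore pressure: u = 9.81×(4.85 − 0.24) = 45.224 kPa.
Initial effective stress: σ'_0 = σ_v − u = 86.985 − 45.224 = 41.761 kPa.
Final effective stress: σ'_f = σ'_0 + Δσ = 41.761 + 102 = 143.76 kPa.
Normally consolidated clay, so the full stress increment lies on the virgin compression line:
S_c = C_c·H/(1+e₀)·log₁₀(σ'_f/σ'_0) = 0.3×2.5/(1+0.99)×log₁₀(143.76/41.761)
    = 0.37688 × 0.53687 = 0.2023 m

S_c ≈ 0.202 m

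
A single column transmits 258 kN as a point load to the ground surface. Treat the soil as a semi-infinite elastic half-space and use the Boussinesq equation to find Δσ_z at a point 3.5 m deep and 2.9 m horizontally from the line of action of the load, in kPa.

Δσ_z ≈ 2.72 kPa

Boussinesq vertical stress below a point load on an elastic half-space:
Δσ_z = 3P/(2πz²) · [1 + (r/z)²]^(−5/2)
r/z = 2.9/3.5 = 0.82857; [1+(r/z)²]^(−5/2) = 0.27072.
Δσ_z = 3×258/(2π×3.5²) × 0.27072 = 10.056 × 0.27072 = 2.722 kPa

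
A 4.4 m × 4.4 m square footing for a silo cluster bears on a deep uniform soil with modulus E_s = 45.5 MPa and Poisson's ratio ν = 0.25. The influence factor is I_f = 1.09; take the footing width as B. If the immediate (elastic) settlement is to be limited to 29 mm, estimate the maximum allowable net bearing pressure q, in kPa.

q ≈ 293 kPa

E_s = 45.5 MPa = 45500 kPa.
S_e = q·B·(1−ν²)/E_s · I_f  ⇒  q = S_e·E_s / (B·(1−ν²)·I_f).
q = 0.029 × 45500 / (4.4 × 0.9375 × 1.09) = 293.5 kPa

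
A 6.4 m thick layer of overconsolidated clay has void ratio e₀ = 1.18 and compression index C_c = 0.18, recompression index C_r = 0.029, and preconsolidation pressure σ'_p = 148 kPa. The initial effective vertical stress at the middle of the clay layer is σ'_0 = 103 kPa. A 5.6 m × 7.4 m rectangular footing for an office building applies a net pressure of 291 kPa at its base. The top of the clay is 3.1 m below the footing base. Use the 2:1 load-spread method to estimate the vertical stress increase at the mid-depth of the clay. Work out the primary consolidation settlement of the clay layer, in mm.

S_c ≈ 54.4 mm

Mid-depth of clay below the footing base: z = 3.1 + 6.4/2 = 6.3 m.
Stress increase at mid-clay by the 2:1 spreading method:
Δσ = qBL/((B+z)(L+z)) = 291×5.6×7.4/((5.6+6.3)(7.4+6.3)) = 73.968 kPa
Final effective stress: σ'_f = 103 + 73.968 = 176.97 kPa.
σ'_f = 176.97 > σ'_p = 148 kPa, so the stress path crosses the preconsolidation pressure — recompression up to σ'_p, then virgin compression beyond:
S_c = H/(1+e₀)·[C_r·log₁₀(σ'_p/σ'_0) + C_c·log₁₀(σ'_f/σ'_p)]
    = 6.4/2.18 × [0.029×log₁₀(148/103) + 0.18×log₁₀(176.97/148)]
    = 2.9358 × [0.0045653 + 0.013975] = 0.05443 m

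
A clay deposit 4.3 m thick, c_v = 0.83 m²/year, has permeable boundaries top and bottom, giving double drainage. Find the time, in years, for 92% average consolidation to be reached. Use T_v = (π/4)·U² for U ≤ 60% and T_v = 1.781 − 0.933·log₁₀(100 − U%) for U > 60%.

Drainage path length: H_d = H/2 = 2.15 m (double drainage).
U > 60%: T_v = 1.781 − 0.933·log₁₀(100 − 92) = 0.93842.
t = T_v·H_d²/c_v = 0.93842×2.15²/0.83 = 5.226 years.

t ≈ 5.23 years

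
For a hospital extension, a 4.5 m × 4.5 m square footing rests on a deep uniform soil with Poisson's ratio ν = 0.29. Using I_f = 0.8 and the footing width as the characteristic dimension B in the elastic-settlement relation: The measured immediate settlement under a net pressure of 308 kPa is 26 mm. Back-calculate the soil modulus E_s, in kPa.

E_s ≈ 39100 kPa

S_e = q·B·(1−ν²)/E_s · I_f  ⇒  E_s = q·B·(1−ν²)·I_f / S_e.
E_s = 308 × 4.5 × 0.9159 × 0.8 / 0.026 = 39060 kPa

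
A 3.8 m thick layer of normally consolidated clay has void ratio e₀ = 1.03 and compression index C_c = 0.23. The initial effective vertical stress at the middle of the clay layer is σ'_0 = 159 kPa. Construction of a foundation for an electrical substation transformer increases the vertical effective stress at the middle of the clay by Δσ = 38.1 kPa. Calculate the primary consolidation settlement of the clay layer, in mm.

S_c ≈ 40.2 mm

Final effective stress: σ'_f = σ'_0 + Δσ = 159 + 38.1 = 197.1 kPa.
Normally consolidated clay, so the full stress increment lies on the virgin compression line:
S_c = C_c·H/(1+e₀)·log₁₀(σ'_f/σ'_0) = 0.23×3.8/(1+1.03)×log₁₀(197.1/159)
    = 0.43054 × 0.093289 = 0.04016 m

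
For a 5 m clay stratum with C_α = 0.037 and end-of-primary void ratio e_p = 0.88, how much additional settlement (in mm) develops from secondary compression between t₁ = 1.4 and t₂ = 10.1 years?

S_s ≈ 84.4 mm

Secondary compression: S_s = C_α·H/(1+e_p)·log₁₀(t₂/t₁)
S_s = 0.037×5/(1+0.88)×log₁₀(10.1/1.4)
    = 0.0984 × 0.8582 = 0.08445 m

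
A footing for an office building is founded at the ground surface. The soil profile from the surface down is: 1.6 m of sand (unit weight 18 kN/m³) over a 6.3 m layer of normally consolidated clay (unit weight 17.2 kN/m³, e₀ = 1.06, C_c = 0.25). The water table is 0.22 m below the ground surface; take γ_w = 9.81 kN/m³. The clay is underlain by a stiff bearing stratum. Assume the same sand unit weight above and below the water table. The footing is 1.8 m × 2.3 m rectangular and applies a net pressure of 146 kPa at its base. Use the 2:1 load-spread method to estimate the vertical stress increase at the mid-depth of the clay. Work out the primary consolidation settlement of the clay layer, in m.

S_c ≈ 0.0971 m

Mid-depth of clay below the ground surface: z = 1.6 + 6.3/2 = 4.75 m.
Total vertical stress at mid-clay: σ_v = 18×1.6 + 17.2×3.15 = 82.98 kPa.
Pore pressure: u = 9.81×(4.75 − 0.22) = 44.439 kPa.
Initial effective stress: σ'_0 = σ_v − u = 82.98 − 44.439 = 38.541 kPa.
Stress increase at mid-clay by the 2:1 spreading method:
Δσ = qBL/((B+z)(L+z)) = 146×1.8×2.3/((1.8+4.75)(2.3+4.75)) = 13.089 kPa
Final effective stress: σ'_f = σ'_0 + Δσ = 38.541 + 13.089 = 51.63 kPa.
Normally consolidated clay, so the full stress increment lies on the virgin compression line:
S_c = C_c·H/(1+e₀)·log₁₀(σ'_f/σ'_0) = 0.25×6.3/(1+1.06)×log₁₀(51.63/38.541)
    = 0.76456 × 0.12698 = 0.09708 m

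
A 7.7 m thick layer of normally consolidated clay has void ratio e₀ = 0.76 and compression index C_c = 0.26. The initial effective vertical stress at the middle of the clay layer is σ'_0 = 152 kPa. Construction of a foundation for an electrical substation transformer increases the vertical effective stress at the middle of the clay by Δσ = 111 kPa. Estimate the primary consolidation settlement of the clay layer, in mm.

Final effective stress: σ'_f = σ'_0 + Δσ = 152 + 111 = 263 kPa.
Normally consolidated clay, so the full stress increment lies on the virgin compression line:
S_c = C_c·H/(1+e₀)·log₁₀(σ'_f/σ'_0) = 0.26×7.7/(1+0.76)×log₁₀(263/152)
    = 1.1375 × 0.23811 = 0.2709 m

S_c ≈ 271 mm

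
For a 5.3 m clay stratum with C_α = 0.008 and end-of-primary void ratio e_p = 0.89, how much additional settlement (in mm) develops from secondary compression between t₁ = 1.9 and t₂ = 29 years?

Secondary compression: S_s = C_α·H/(1+e_p)·log₁₀(t₂/t₁)
S_s = 0.008×5.3/(1+0.89)×log₁₀(29/1.9)
    = 0.02243 × 1.184 = 0.02655 m

S_s ≈ 26.6 mm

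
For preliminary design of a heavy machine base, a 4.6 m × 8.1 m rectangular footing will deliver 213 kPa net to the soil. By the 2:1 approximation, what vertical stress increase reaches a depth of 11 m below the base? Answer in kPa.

Δσ_z ≈ 26.6 kPa

By the 2:1 method the load spreads at 1 horizontal : 2 vertical, so at depth z the loaded area has grown by z in each plan dimension:
Δσ = qBL/((B+z)(L+z)) = 213×4.6×8.1/((4.6+11)(8.1+11)) = 26.636 kPa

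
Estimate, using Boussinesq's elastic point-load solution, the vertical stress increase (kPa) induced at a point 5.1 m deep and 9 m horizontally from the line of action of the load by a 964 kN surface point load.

Boussinesq vertical stress below a point load on an elastic half-space:
Δσ_z = 3P/(2πz²) · [1 + (r/z)²]^(−5/2)
r/z = 9/5.1 = 1.7647; [1+(r/z)²]^(−5/2) = 0.029127.
Δσ_z = 3×964/(2π×5.1²) × 0.029127 = 17.696 × 0.029127 = 0.5154 kPa

Δσ_z ≈ 0.515 kPa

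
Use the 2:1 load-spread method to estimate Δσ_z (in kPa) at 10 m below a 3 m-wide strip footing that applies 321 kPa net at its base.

By the 2:1 method the load spreads at 1 horizontal : 2 vertical, so at depth z the loaded area has grown by z in each plan dimension:
Δσ = qB/(B+z) = 321×3/(3+10) = 74.077 kPa

Δσ_z ≈ 74.1 kPa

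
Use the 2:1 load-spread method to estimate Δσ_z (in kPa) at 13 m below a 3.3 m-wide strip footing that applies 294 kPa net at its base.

Δσ_z ≈ 59.5 kPa

By the 2:1 method the load spreads at 1 horizontal : 2 vertical, so at depth z the loaded area has grown by z in each plan dimension:
Δσ = qB/(B+z) = 294×3.3/(3.3+13) = 59.521 kPa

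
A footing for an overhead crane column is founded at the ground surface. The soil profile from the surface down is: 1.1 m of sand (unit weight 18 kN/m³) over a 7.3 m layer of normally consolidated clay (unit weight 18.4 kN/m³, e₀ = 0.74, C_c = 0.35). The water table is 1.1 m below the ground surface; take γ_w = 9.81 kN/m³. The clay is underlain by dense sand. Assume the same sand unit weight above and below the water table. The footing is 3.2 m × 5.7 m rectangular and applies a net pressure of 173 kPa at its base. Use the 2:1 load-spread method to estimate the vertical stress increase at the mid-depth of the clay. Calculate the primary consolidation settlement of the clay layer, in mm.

Mid-depth of clay below the ground surface: z = 1.1 + 7.3/2 = 4.75 m.
Total vertical stress at mid-clay: σ_v = 18×1.1 + 18.4×3.65 = 86.96 kPa.
Pore pressure: u = 9.81×(4.75 − 1.1) = 35.806 kPa.
Initial effective stress: σ'_0 = σ_v − u = 86.96 − 35.806 = 51.154 kPa.
Stress increase at mid-clay by the 2:1 spreading method:
Δσ = qBL/((B+z)(L+z)) = 173×3.2×5.7/((3.2+4.75)(5.7+4.75)) = 37.983 kPa
Final effective stress: σ'_f = σ'_0 + Δσ = 51.154 + 37.983 = 89.137 kPa.
Normally consolidated clay, so the full stress increment lies on the virgin compression line:
S_c = C_c·H/(1+e₀)·log₁₀(σ'_f/σ'_0) = 0.35×7.3/(1+0.74)×log₁₀(89.137/51.154)
    = 1.4684 × 0.24118 = 0.3541 m

S_c ≈ 354 mm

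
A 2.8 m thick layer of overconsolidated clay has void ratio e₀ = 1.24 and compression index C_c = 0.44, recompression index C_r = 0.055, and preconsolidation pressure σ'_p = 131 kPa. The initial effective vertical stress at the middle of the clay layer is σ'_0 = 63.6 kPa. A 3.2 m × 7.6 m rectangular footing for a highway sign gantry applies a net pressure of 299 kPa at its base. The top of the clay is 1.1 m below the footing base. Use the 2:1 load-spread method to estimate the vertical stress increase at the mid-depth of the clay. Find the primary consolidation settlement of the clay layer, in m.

Mid-depth of clay below the footing base: z = 1.1 + 2.8/2 = 2.5 m.
Stress increase at mid-clay by the 2:1 spreading method:
Δσ = qBL/((B+z)(L+z)) = 299×3.2×7.6/((3.2+2.5)(7.6+2.5)) = 126.31 kPa
Final effective stress: σ'_f = 63.6 + 126.31 = 189.91 kPa.
σ'_f = 189.91 > σ'_p = 131 kPa, so the stress path crosses the preconsolidation pressure — recompression up to σ'_p, then virgin compression beyond:
S_c = H/(1+e₀)·[C_r·log₁₀(σ'_p/σ'_0) + C_c·log₁₀(σ'_f/σ'_p)]
    = 2.8/2.24 × [0.055×log₁₀(131/63.6) + 0.44×log₁₀(189.91/131)]
    = 1.25 × [0.01726 + 0.070962] = 0.1103 m

S_c ≈ 0.11 m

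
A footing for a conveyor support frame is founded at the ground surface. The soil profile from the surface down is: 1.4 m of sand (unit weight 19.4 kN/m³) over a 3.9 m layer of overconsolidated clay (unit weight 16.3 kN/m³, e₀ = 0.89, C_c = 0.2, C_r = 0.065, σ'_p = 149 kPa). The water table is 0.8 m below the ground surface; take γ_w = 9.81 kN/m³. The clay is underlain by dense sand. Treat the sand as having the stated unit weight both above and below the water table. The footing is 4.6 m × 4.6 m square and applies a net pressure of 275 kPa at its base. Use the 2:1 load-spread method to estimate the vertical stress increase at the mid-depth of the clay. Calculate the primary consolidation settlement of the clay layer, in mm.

Mid-depth of clay below the ground surface: z = 1.4 + 3.9/2 = 3.35 m.
Total vertical stress at mid-clay: σ_v = 19.4×1.4 + 16.3×1.95 = 58.945 kPa.
Pore pressure: u = 9.81×(3.35 − 0.8) = 25.015 kPa.
Initial effective stress: σ'_0 = σ_v − u = 58.945 − 25.015 = 33.93 kPa.
Stress increase at mid-clay by the 2:1 spreading method:
Δσ = qBL/((B+z)(L+z)) = 275×4.6×4.6/((4.6+3.35)(4.6+3.35)) = 92.069 kPa
Final effective stress: σ'_f = 33.93 + 92.069 = 126 kPa.
σ'_f = 126 ≤ σ'_p = 149 kPa, so the clay remains overconsolidated and only the recompression index applies:
S_c = C_r·H/(1+e₀)·log₁₀(σ'_f/σ'_0) = 0.065×3.9/1.89×log₁₀(126/33.93)
    = 0.13413 × 0.56979 = 0.07642 m

S_c ≈ 76.4 mm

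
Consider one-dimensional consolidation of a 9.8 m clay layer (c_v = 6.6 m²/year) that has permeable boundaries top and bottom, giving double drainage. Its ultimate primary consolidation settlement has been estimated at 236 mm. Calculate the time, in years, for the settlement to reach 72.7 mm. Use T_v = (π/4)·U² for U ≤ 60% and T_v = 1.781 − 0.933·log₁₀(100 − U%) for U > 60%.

t ≈ 0.271 years

Drainage path length: H_d = H/2 = 4.9 m (double drainage).
U = S(t)/S_ult = 72.7/236 = 0.3081.
U ≤ 60%: T_v = (π/4)·U² = (π/4)×0.30805² = 0.074531.
t = T_v·H_d²/c_v = 0.074531×4.9²/6.6 = 0.2711 years.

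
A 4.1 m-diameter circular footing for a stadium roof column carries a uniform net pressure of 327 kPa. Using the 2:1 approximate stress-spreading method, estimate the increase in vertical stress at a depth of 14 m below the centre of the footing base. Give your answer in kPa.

Δσ_z ≈ 16.8 kPa

By the 2:1 method the load spreads at 1 horizontal : 2 vertical, so at depth z the loaded area has grown by z in each plan dimension:
Δσ ≈ qD²/(D+z)² = 327×4.1²/(4.1+14)² = 16.779 kPa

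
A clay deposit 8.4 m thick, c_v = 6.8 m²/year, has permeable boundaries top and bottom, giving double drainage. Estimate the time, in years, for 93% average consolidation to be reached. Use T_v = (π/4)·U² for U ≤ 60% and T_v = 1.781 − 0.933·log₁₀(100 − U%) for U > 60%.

Drainage path length: H_d = H/2 = 4.2 m (double drainage).
U > 60%: T_v = 1.781 − 0.933·log₁₀(100 − 93) = 0.99252.
t = T_v·H_d²/c_v = 0.99252×4.2²/6.8 = 2.575 years.

t ≈ 2.57 years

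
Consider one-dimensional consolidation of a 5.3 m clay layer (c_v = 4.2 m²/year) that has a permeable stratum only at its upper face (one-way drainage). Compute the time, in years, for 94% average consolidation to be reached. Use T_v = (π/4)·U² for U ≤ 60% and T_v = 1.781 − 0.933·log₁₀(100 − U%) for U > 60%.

t ≈ 7.06 years

Drainage path length: H_d = H = 5.3 m (single drainage).
U > 60%: T_v = 1.781 − 0.933·log₁₀(100 − 94) = 1.055.
t = T_v·H_d²/c_v = 1.055×5.3²/4.2 = 7.056 years.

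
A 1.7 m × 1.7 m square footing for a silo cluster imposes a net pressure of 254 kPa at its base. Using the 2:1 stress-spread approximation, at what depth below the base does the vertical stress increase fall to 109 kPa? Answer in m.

2:1 spreading — at depth z the loaded area has grown by z in each plan dimension:
qB²/(B+z)² = Δσ_z ⇒ z = B(√(q/Δσ_z) − 1) = 1.7×(√(254/109) − 1) = 0.8951 m

z ≈ 0.895 m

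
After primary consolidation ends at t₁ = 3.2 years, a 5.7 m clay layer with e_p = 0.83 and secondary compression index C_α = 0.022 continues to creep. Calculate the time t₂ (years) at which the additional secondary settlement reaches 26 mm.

t₂ ≈ 7.67 years

S_s = C_α·H/(1+e_p)·log₁₀(t₂/t₁) ⇒ log₁₀(t₂/t₁) = S_s·(1+e_p)/(C_α·H).
log₁₀(t₂/t₁) = 0.026 × (1+0.83) / (0.022×5.7) = 0.3794
t₂ = t₁ × 10^0.3794 = 3.2 × 2.396 = 7.666 years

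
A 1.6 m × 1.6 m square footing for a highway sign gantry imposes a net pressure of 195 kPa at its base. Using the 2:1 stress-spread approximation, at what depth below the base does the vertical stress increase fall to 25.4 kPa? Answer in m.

z ≈ 2.83 m

2:1 spreading — at depth z the loaded area has grown by z in each plan dimension:
qB²/(B+z)² = Δσ_z ⇒ z = B(√(q/Δσ_z) − 1) = 1.6×(√(195/25.4) − 1) = 2.833 m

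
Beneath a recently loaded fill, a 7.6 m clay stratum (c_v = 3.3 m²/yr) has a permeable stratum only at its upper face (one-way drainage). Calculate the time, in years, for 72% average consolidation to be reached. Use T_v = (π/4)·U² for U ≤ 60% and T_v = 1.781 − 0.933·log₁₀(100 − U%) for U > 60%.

Drainage path length: H_d = H = 7.6 m (single drainage).
U > 60%: T_v = 1.781 − 0.933·log₁₀(100 − 72) = 0.4308.
t = T_v·H_d²/c_v = 0.4308×7.6²/3.3 = 7.54 years.

t ≈ 7.54 years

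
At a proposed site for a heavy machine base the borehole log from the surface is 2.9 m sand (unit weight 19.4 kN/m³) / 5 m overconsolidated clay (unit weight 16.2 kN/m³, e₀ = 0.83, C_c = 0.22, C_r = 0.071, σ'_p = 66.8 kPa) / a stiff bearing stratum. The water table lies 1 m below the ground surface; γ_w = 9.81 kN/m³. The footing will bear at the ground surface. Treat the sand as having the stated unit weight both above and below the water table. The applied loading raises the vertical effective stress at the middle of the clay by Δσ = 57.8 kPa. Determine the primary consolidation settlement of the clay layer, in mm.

S_c ≈ 152 mm

Mid-depth of clay below the ground surface: z = 2.9 + 5/2 = 5.4 m.
Total vertical stress at mid-clay: σ_v = 19.4×2.9 + 16.2×2.5 = 96.76 kPa.
Pore pressure: u = 9.81×(5.4 − 1) = 43.164 kPa.
Initial effective stress: σ'_0 = σ_v − u = 96.76 − 43.164 = 53.596 kPa.
Final effective stress: σ'_f = 53.596 + 57.8 = 111.4 kPa.
σ'_f = 111.4 > σ'_p = 66.8 kPa, so the stress path crosses the preconsolidation pressure — recompression up to σ'_p, then virgin compression beyond:
S_c = H/(1+e₀)·[C_r·log₁₀(σ'_p/σ'_0) + C_c·log₁₀(σ'_f/σ'_p)]
    = 5/1.83 × [0.071×log₁₀(66.8/53.596) + 0.22×log₁₀(111.4/66.8)]
    = 2.7322 × [0.0067907 + 0.048864] = 0.1521 m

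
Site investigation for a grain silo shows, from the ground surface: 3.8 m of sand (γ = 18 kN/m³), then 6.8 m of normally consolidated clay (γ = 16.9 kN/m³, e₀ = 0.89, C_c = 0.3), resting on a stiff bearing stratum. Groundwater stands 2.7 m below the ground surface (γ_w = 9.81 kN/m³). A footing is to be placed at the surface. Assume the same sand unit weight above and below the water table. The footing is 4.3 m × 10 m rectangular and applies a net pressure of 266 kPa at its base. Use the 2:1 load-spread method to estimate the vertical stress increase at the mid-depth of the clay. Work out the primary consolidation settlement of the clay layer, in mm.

S_c ≈ 251 mm

Mid-depth of clay below the ground surface: z = 3.8 + 6.8/2 = 7.2 m.
Total vertical stress at mid-clay: σ_v = 18×3.8 + 16.9×3.4 = 125.86 kPa.
Pore pressure: u = 9.81×(7.2 − 2.7) = 44.145 kPa.
Initial effective stress: σ'_0 = σ_v − u = 125.86 − 44.145 = 81.715 kPa.
Stress increase at mid-clay by the 2:1 spreading method:
Δσ = qBL/((B+z)(L+z)) = 266×4.3×10/((4.3+7.2)(10+7.2)) = 57.826 kPa
Final effective stress: σ'_f = σ'_0 + Δσ = 81.715 + 57.826 = 139.54 kPa.
Normally consolidated clay, so the full stress increment lies on the virgin compression line:
S_c = C_c·H/(1+e₀)·log₁₀(σ'_f/σ'_0) = 0.3×6.8/(1+0.89)×log₁₀(139.54/81.715)
    = 1.0794 × 0.2324 = 0.2509 m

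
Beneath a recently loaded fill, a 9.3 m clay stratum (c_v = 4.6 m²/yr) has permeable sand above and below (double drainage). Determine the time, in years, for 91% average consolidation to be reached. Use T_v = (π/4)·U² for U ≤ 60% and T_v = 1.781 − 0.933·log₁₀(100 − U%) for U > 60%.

Drainage path length: H_d = H/2 = 4.65 m (double drainage).
U > 60%: T_v = 1.781 − 0.933·log₁₀(100 − 91) = 0.89069.
t = T_v·H_d²/c_v = 0.89069×4.65²/4.6 = 4.187 years.

t ≈ 4.19 years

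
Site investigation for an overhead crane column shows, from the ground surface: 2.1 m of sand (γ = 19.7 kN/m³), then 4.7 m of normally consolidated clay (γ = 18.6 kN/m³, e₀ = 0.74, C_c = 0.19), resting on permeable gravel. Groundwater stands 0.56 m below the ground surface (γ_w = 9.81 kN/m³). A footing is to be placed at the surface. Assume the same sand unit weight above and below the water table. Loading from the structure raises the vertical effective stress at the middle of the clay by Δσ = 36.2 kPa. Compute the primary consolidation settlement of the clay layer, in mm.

Mid-depth of clay below the ground surface: z = 2.1 + 4.7/2 = 4.45 m.
Total vertical stress at mid-clay: σ_v = 19.7×2.1 + 18.6×2.35 = 85.08 kPa.
Pore pressure: u = 9.81×(4.45 − 0.56) = 38.161 kPa.
Initial effective stress: σ'_0 = σ_v − u = 85.08 − 38.161 = 46.919 kPa.
Final effective stress: σ'_f = σ'_0 + Δσ = 46.919 + 36.2 = 83.119 kPa.
Normally consolidated clay, so the full stress increment lies on the virgin compression line:
S_c = C_c·H/(1+e₀)·log₁₀(σ'_f/σ'_0) = 0.19×4.7/(1+0.74)×log₁₀(83.119/46.919)
    = 0.51322 × 0.24835 = 0.1275 m

S_c ≈ 127 mm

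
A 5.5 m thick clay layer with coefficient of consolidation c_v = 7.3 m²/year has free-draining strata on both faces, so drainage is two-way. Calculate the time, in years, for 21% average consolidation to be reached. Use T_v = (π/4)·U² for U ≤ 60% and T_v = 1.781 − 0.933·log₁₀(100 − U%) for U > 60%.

t ≈ 0.0359 years

Drainage path length: H_d = H/2 = 2.75 m (double drainage).
U ≤ 60%: T_v = (π/4)·U² = (π/4)×0.21² = 0.034636.
t = T_v·H_d²/c_v = 0.034636×2.75²/7.3 = 0.03588 years.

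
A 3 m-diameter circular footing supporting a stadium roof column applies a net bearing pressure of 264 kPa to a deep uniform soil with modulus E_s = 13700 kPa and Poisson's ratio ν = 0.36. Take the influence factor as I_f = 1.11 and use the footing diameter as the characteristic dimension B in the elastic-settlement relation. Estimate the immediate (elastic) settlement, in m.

Immediate (elastic) settlement: S_e = q·B·(1−ν²)/E_s · I_f.
S_e = 264 × 3 × (1 − 0.36²) / 13700 × 1.11
    = 264 × 3 × 0.8704 / 13700 × 1.11
    = 0.05585 m

S_e ≈ 0.0559 m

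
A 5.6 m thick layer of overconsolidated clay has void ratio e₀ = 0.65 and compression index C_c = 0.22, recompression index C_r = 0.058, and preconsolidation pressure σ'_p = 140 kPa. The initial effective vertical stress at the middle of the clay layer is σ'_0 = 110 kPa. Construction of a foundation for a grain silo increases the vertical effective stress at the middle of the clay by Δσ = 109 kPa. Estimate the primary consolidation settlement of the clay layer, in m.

S_c ≈ 0.166 m

Final effective stress: σ'_f = 110 + 109 = 219 kPa.
σ'_f = 219 > σ'_p = 140 kPa, so the stress path crosses the preconsolidation pressure — recompression up to σ'_p, then virgin compression beyond:
S_c = H/(1+e₀)·[C_r·log₁₀(σ'_p/σ'_0) + C_c·log₁₀(σ'_f/σ'_p)]
    = 5.6/1.65 × [0.058×log₁₀(140/110) + 0.22×log₁₀(219/140)]
    = 3.3939 × [0.0060747 + 0.04275] = 0.1657 m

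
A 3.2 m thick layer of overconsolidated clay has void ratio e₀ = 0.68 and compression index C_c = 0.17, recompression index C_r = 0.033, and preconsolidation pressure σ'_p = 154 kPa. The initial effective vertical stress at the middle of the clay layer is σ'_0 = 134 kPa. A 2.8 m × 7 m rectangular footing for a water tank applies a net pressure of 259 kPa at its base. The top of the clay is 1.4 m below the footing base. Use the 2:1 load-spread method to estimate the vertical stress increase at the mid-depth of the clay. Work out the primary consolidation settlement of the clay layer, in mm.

Mid-depth of clay below the footing base: z = 1.4 + 3.2/2 = 3 m.
Stress increase at mid-clay by the 2:1 spreading method:
Δσ = qBL/((B+z)(L+z)) = 259×2.8×7/((2.8+3)(7+3)) = 87.524 kPa
Final effective stress: σ'_f = 134 + 87.524 = 221.52 kPa.
σ'_f = 221.52 > σ'_p = 154 kPa, so the stress path crosses the preconsolidation pressure — recompression up to σ'_p, then virgin compression beyond:
S_c = H/(1+e₀)·[C_r·log₁₀(σ'_p/σ'_0) + C_c·log₁₀(σ'_f/σ'_p)]
    = 3.2/1.68 × [0.033×log₁₀(154/134) + 0.17×log₁₀(221.52/154)]
    = 1.9048 × [0.0019937 + 0.026842] = 0.05493 m

S_c ≈ 54.9 mm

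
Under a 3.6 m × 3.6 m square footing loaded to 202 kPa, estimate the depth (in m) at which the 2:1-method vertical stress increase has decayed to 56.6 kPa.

2:1 spreading — at depth z the loaded area has grown by z in each plan dimension:
qB²/(B+z)² = Δσ_z ⇒ z = B(√(q/Δσ_z) − 1) = 3.6×(√(202/56.6) − 1) = 3.201 m

z ≈ 3.2 m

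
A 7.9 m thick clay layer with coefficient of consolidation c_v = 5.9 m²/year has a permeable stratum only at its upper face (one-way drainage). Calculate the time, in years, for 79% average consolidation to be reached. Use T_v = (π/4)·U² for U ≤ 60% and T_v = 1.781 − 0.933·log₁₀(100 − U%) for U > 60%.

Drainage path length: H_d = H = 7.9 m (single drainage).
U > 60%: T_v = 1.781 − 0.933·log₁₀(100 − 79) = 0.54737.
t = T_v·H_d²/c_v = 0.54737×7.9²/5.9 = 5.79 years.

t ≈ 5.79 years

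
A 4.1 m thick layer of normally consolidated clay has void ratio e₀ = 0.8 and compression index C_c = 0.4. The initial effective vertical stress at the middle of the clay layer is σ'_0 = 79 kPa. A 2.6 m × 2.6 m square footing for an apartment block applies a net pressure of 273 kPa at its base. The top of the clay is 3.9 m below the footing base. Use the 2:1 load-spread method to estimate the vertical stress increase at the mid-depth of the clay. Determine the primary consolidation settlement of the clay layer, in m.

Mid-depth of clay below the footing base: z = 3.9 + 4.1/2 = 5.95 m.
Stress increase at mid-clay by the 2:1 spreading method:
Δσ = qBL/((B+z)(L+z)) = 273×2.6×2.6/((2.6+5.95)(2.6+5.95)) = 25.245 kPa
Final effective stress: σ'_f = σ'_0 + Δσ = 79 + 25.245 = 104.25 kPa.
Normally consolidated clay, so the full stress increment lies on the virgin compression line:
S_c = C_c·H/(1+e₀)·log₁₀(σ'_f/σ'_0) = 0.4×4.1/(1+0.8)×log₁₀(104.25/79)
    = 0.91111 × 0.12045 = 0.1097 m

S_c ≈ 0.11 m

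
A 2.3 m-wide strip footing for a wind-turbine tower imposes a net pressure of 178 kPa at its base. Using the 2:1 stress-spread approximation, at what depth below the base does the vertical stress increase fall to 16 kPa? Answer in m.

2:1 spreading — at depth z the loaded area has grown by z in each plan dimension:
qB/(B+z) = Δσ_z ⇒ z = qB/Δσ_z − B = 178×2.3/16 − 2.3 = 23.29 m

z ≈ 23.3 m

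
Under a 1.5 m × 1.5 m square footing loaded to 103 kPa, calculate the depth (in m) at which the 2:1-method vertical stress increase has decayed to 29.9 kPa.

2:1 spreading — at depth z the loaded area has grown by z in each plan dimension:
qB²/(B+z)² = Δσ_z ⇒ z = B(√(q/Δσ_z) − 1) = 1.5×(√(103/29.9) − 1) = 1.284 m

z ≈ 1.28 m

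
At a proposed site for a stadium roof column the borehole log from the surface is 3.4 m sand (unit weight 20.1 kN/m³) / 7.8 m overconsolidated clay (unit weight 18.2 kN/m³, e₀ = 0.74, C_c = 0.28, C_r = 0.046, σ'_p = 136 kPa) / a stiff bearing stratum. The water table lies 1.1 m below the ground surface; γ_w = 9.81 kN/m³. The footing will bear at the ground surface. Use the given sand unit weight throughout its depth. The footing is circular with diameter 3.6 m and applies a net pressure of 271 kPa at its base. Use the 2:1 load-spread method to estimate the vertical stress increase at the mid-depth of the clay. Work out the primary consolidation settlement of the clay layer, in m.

Mid-depth of clay below the ground surface: z = 3.4 + 7.8/2 = 7.3 m.
Total vertical stress at mid-clay: σ_v = 20.1×3.4 + 18.2×3.9 = 139.32 kPa.
Pore pressure: u = 9.81×(7.3 − 1.1) = 60.822 kPa.
Initial effective stress: σ'_0 = σ_v − u = 139.32 − 60.822 = 78.498 kPa.
Stress increase at mid-clay by the 2:1 spreading method:
Δσ ≈ qD²/(D+z)² = 271×3.6²/(3.6+7.3)² = 29.561 kPa
Final effective stress: σ'_f = 78.498 + 29.561 = 108.06 kPa.
σ'_f = 108.06 ≤ σ'_p = 136 kPa, so the clay remains overconsolidated and only the recompression index applies:
S_c = C_r·H/(1+e₀)·log₁₀(σ'_f/σ'_0) = 0.046×7.8/1.74×log₁₀(108.06/78.498)
    = 0.20621 × 0.13881 = 0.02862 m

S_c ≈ 0.0286 m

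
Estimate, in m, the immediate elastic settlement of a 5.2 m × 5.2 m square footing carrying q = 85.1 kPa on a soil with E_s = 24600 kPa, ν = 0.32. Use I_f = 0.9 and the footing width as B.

S_e ≈ 0.0145 m

Immediate (elastic) settlement: S_e = q·B·(1−ν²)/E_s · I_f.
S_e = 85.1 × 5.2 × (1 − 0.32²) / 24600 × 0.9
    = 85.1 × 5.2 × 0.8976 / 24600 × 0.9
    = 0.01453 m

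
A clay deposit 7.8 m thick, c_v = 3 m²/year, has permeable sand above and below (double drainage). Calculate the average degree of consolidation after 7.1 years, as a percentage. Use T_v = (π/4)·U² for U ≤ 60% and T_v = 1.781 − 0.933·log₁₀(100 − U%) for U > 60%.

U ≈ 97.4 %

Drainage path length: H_d = H/2 = 3.9 m (double drainage).
T_v = c_v·t/H_d² = 3×7.1/3.9² = 1.4004.
T_v = 1.4004 corresponds to the U > 60% branch:
U = 1 − 10^((1.781 − T_v)/0.933)/100 = 0.9744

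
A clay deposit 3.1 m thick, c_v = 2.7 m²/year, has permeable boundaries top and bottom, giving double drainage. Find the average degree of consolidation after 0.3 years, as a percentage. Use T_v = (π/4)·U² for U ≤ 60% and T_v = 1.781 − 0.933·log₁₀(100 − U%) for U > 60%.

U ≈ 64.7 %

Drainage path length: H_d = H/2 = 1.55 m (double drainage).
T_v = c_v·t/H_d² = 2.7×0.3/1.55² = 0.33715.
T_v = 0.33715 corresponds to the U > 60% branch:
U = 1 − 10^((1.781 − T_v)/0.933)/100 = 0.6472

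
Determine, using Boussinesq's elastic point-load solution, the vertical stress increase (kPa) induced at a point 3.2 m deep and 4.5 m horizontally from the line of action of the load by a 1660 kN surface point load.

Boussinesq vertical stress below a point load on an elastic half-space:
Δσ_z = 3P/(2πz²) · [1 + (r/z)²]^(−5/2)
r/z = 4.5/3.2 = 1.4062; [1+(r/z)²]^(−5/2) = 0.065367.
Δσ_z = 3×1660/(2π×3.2²) × 0.065367 = 77.402 × 0.065367 = 5.06 kPa

Δσ_z ≈ 5.06 kPa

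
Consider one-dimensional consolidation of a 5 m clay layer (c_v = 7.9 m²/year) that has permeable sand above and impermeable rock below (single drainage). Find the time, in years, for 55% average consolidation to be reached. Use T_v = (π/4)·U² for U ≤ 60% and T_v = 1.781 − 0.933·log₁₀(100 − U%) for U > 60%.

t ≈ 0.752 years

Drainage path length: H_d = H = 5 m (single drainage).
U ≤ 60%: T_v = (π/4)·U² = (π/4)×0.55² = 0.23758.
t = T_v·H_d²/c_v = 0.23758×5²/7.9 = 0.7518 years.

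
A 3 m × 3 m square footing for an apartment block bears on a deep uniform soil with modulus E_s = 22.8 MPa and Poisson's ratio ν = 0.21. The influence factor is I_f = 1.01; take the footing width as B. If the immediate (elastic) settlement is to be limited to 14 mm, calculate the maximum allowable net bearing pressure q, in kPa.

q ≈ 110 kPa

E_s = 22.8 MPa = 22800 kPa.
S_e = q·B·(1−ν²)/E_s · I_f  ⇒  q = S_e·E_s / (B·(1−ν²)·I_f).
q = 0.014 × 22800 / (3 × 0.9559 × 1.01) = 110.2 kPa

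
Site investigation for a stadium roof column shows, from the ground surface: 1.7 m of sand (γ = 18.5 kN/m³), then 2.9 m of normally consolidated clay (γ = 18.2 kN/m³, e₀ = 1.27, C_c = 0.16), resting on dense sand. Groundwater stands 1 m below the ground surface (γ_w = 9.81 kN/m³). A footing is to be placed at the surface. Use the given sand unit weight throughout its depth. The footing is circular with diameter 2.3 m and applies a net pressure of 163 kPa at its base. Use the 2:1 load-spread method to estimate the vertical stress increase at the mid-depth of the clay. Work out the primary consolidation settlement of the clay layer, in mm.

Mid-depth of clay below the ground surface: z = 1.7 + 2.9/2 = 3.15 m.
Total vertical stress at mid-clay: σ_v = 18.5×1.7 + 18.2×1.45 = 57.84 kPa.
Pore pressure: u = 9.81×(3.15 − 1) = 21.091 kPa.
Initial effective stress: σ'_0 = σ_v − u = 57.84 − 21.091 = 36.749 kPa.
Stress increase at mid-clay by the 2:1 spreading method:
Δσ ≈ qD²/(D+z)² = 163×2.3²/(2.3+3.15)² = 29.03 kPa
Final effective stress: σ'_f = σ'_0 + Δσ = 36.749 + 29.03 = 65.779 kPa.
Normally consolidated clay, so the full stress increment lies on the virgin compression line:
S_c = C_c·H/(1+e₀)·log₁₀(σ'_f/σ'_0) = 0.16×2.9/(1+1.27)×log₁₀(65.779/36.749)
    = 0.20441 × 0.25284 = 0.05168 m

S_c ≈ 51.7 mm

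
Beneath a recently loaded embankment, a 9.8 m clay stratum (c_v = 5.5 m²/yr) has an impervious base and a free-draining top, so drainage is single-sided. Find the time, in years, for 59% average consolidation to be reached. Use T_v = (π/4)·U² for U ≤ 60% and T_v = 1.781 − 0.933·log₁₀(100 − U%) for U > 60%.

t ≈ 4.77 years

Drainage path length: H_d = H = 9.8 m (single drainage).
U ≤ 60%: T_v = (π/4)·U² = (π/4)×0.59² = 0.2734.
t = T_v·H_d²/c_v = 0.2734×9.8²/5.5 = 4.774 years.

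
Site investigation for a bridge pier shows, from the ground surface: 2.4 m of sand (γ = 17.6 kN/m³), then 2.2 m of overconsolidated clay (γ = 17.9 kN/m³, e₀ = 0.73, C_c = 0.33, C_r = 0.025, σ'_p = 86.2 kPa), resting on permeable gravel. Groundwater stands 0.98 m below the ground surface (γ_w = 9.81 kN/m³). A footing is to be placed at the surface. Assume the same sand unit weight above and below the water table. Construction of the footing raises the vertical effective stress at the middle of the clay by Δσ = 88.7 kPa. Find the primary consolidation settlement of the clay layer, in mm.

S_c ≈ 80.7 mm

Mid-depth of clay below the ground surface: z = 2.4 + 2.2/2 = 3.5 m.
Total vertical stress at mid-clay: σ_v = 17.6×2.4 + 17.9×1.1 = 61.93 kPa.
Pore pressure: u = 9.81×(3.5 − 0.98) = 24.721 kPa.
Initial effective stress: σ'_0 = σ_v − u = 61.93 − 24.721 = 37.209 kPa.
Final effective stress: σ'_f = 37.209 + 88.7 = 125.91 kPa.
σ'_f = 125.91 > σ'_p = 86.2 kPa, so the stress path crosses the preconsolidation pressure — recompression up to σ'_p, then virgin compression beyond:
S_c = H/(1+e₀)·[C_r·log₁₀(σ'_p/σ'_0) + C_c·log₁₀(σ'_f/σ'_p)]
    = 2.2/1.73 × [0.025×log₁₀(86.2/37.209) + 0.33×log₁₀(125.91/86.2)]
    = 1.2717 × [0.0091215 + 0.054302] = 0.08066 m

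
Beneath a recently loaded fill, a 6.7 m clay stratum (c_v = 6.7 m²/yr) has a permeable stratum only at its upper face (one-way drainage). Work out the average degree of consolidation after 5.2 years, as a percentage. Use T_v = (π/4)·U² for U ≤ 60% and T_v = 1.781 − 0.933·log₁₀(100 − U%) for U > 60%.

U ≈ 88.1 %

Drainage path length: H_d = H = 6.7 m (single drainage).
T_v = c_v·t/H_d² = 6.7×5.2/6.7² = 0.77612.
T_v = 0.77612 corresponds to the U > 60% branch:
U = 1 − 10^((1.781 − T_v)/0.933)/100 = 0.8806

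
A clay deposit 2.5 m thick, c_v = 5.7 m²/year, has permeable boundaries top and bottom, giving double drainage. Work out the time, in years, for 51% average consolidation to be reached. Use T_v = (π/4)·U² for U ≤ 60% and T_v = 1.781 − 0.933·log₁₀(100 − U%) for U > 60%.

t ≈ 0.056 years

Drainage path length: H_d = H/2 = 1.25 m (double drainage).
U ≤ 60%: T_v = (π/4)·U² = (π/4)×0.51² = 0.20428.
t = T_v·H_d²/c_v = 0.20428×1.25²/5.7 = 0.056 years.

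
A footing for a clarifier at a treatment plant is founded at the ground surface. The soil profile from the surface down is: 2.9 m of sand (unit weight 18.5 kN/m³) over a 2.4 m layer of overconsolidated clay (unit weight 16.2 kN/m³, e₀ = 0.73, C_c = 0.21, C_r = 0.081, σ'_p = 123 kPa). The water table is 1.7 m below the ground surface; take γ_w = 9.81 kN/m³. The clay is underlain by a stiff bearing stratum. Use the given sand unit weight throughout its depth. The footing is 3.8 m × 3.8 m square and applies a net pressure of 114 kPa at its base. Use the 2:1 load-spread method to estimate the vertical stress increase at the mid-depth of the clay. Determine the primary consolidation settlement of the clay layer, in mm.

Mid-depth of clay below the ground surface: z = 2.9 + 2.4/2 = 4.1 m.
Total vertical stress at mid-clay: σ_v = 18.5×2.9 + 16.2×1.2 = 73.09 kPa.
Pore pressure: u = 9.81×(4.1 − 1.7) = 23.544 kPa.
Initial effective stress: σ'_0 = σ_v − u = 73.09 − 23.544 = 49.546 kPa.
Stress increase at mid-clay by the 2:1 spreading method:
Δσ = qBL/((B+z)(L+z)) = 114×3.8×3.8/((3.8+4.1)(3.8+4.1)) = 26.377 kPa
Final effective stress: σ'_f = 49.546 + 26.377 = 75.923 kPa.
σ'_f = 75.923 ≤ σ'_p = 123 kPa, so the clay remains overconsolidated and only the recompression index applies:
S_c = C_r·H/(1+e₀)·log₁₀(σ'_f/σ'_0) = 0.081×2.4/1.73×log₁₀(75.923/49.546)
    = 0.11237 × 0.18536 = 0.02083 m

S_c ≈ 20.8 mm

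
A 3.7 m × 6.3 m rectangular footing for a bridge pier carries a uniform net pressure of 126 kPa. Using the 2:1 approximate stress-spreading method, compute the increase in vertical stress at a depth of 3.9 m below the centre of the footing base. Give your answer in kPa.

Δσ_z ≈ 37.9 kPa

By the 2:1 method the load spreads at 1 horizontal : 2 vertical, so at depth z the loaded area has grown by z in each plan dimension:
Δσ = qBL/((B+z)(L+z)) = 126×3.7×6.3/((3.7+3.9)(6.3+3.9)) = 37.888 kPa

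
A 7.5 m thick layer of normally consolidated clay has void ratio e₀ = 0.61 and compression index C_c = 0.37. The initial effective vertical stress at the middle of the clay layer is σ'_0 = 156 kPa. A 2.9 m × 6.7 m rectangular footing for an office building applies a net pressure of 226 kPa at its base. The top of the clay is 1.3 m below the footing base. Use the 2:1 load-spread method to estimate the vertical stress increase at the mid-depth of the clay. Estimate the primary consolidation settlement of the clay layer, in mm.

S_c ≈ 197 mm

Mid-depth of clay below the footing base: z = 1.3 + 7.5/2 = 5.05 m.
Stress increase at mid-clay by the 2:1 spreading method:
Δσ = qBL/((B+z)(L+z)) = 226×2.9×6.7/((2.9+5.05)(6.7+5.05)) = 47.008 kPa
Final effective stress: σ'_f = σ'_0 + Δσ = 156 + 47.008 = 203.01 kPa.
Normally consolidated clay, so the full stress increment lies on the virgin compression line:
S_c = C_c·H/(1+e₀)·log₁₀(σ'_f/σ'_0) = 0.37×7.5/(1+0.61)×log₁₀(203.01/156)
    = 1.7236 × 0.11439 = 0.1972 m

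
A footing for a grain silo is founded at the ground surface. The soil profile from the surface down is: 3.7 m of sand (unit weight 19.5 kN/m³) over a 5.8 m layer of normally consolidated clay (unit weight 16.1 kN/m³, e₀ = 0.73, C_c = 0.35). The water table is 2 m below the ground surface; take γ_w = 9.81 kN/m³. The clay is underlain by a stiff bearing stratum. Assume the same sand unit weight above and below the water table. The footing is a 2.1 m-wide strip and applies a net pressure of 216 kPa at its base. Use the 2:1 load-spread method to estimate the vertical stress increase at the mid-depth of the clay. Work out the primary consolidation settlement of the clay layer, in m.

Mid-depth of clay below the ground surface: z = 3.7 + 5.8/2 = 6.6 m.
Total vertical stress at mid-clay: σ_v = 19.5×3.7 + 16.1×2.9 = 118.84 kPa.
Pore pressure: u = 9.81×(6.6 − 2) = 45.126 kPa.
Initial effective stress: σ'_0 = σ_v − u = 118.84 − 45.126 = 73.714 kPa.
Stress increase at mid-clay by the 2:1 spreading method:
Δσ = qB/(B+z) = 216×2.1/(2.1+6.6) = 52.138 kPa
Final effective stress: σ'_f = σ'_0 + Δσ = 73.714 + 52.138 = 125.85 kPa.
Normally consolidated clay, so the full stress increment lies on the virgin compression line:
S_c = C_c·H/(1+e₀)·log₁₀(σ'_f/σ'_0) = 0.35×5.8/(1+0.73)×log₁₀(125.85/73.714)
    = 1.1734 × 0.2323 = 0.2726 m

S_c ≈ 0.273 m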